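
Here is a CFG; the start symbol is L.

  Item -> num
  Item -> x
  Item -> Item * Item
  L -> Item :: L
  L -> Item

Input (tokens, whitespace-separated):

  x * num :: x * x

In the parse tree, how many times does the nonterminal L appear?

[L [Item [Item x] * [Item num]] :: [L [Item [Item x] * [Item x]]]]

2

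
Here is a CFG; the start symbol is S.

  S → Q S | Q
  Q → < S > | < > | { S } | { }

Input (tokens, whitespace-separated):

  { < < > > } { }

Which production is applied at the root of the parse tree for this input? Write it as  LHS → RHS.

[S [Q { [S [Q < [S [Q < >]] >]] }] [S [Q { }]]]

S → Q S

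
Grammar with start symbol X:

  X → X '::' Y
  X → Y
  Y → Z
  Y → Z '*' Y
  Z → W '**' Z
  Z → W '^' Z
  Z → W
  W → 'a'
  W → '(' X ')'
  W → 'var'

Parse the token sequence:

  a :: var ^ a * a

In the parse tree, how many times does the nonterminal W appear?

4

[X [X [Y [Z [W a]]]] :: [Y [Z [W var] ^ [Z [W a]]] * [Y [Z [W a]]]]]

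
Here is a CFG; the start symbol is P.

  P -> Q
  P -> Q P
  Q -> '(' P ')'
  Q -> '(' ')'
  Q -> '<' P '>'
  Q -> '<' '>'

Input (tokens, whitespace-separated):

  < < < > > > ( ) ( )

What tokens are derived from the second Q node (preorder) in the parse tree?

[P [Q < [P [Q < [P [Q < >]] >]] >] [P [Q ( )] [P [Q ( )]]]]

< < > >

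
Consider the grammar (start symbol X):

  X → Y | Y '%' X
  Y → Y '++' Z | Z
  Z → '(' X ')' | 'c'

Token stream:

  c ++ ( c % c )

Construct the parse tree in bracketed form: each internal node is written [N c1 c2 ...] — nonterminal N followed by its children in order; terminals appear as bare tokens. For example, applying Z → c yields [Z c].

X
Y
Y ++ Z
Z ++ Z
c ++ Z
c ++ ( X )
c ++ ( Y % X )
c ++ ( Z % X )
c ++ ( c % X )
c ++ ( c % Y )
c ++ ( c % Z )
c ++ ( c % c )

[X [Y [Y [Z c]] ++ [Z ( [X [Y [Z c]] % [X [Y [Z c]]]] )]]]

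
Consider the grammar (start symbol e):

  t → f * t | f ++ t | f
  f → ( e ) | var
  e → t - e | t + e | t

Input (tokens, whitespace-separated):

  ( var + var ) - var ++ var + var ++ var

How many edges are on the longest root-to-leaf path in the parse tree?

7

[e [t [f ( [e [t [f var]] + [e [t [f var]]]] )]] - [e [t [f var] ++ [t [f var]]] + [e [t [f var] ++ [t [f var]]]]]]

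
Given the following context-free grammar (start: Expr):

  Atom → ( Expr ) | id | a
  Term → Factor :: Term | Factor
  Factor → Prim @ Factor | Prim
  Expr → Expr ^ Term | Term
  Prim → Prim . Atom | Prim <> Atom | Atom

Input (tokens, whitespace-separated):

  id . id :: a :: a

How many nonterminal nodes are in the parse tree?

[Expr [Term [Factor [Prim [Prim [Atom id]] . [Atom id]]] :: [Term [Factor [Prim [Atom a]]] :: [Term [Factor [Prim [Atom a]]]]]]]

15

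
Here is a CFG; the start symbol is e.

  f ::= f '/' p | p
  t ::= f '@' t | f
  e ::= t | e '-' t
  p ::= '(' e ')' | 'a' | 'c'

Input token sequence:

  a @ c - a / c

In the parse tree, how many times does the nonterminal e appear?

[e [e [t [f [p a]] @ [t [f [p c]]]]] - [t [f [f [p a]] / [p c]]]]

2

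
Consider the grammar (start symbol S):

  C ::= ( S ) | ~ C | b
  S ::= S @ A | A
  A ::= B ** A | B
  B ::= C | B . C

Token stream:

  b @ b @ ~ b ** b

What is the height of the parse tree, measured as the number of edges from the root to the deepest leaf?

[S [S [S [A [B [C b]]]] @ [A [B [C b]]]] @ [A [B [C ~ [C b]]] ** [A [B [C b]]]]]

6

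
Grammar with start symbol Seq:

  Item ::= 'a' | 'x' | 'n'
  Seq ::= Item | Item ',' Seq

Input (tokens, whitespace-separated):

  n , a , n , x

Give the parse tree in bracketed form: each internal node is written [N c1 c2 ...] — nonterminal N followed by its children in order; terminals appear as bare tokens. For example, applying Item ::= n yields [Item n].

[Seq [Item n] , [Seq [Item a] , [Seq [Item n] , [Seq [Item x]]]]]

Seq
Item , Seq
n , Seq
n , Item , Seq
n , a , Seq
n , a , Item , Seq
n , a , n , Seq
n , a , n , Item
n , a , n , x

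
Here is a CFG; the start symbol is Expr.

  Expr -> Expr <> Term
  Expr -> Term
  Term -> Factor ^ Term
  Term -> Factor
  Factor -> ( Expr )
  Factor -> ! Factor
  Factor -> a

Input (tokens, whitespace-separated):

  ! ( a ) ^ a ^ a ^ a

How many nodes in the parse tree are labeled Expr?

2

[Expr [Term [Factor ! [Factor ( [Expr [Term [Factor a]]] )]] ^ [Term [Factor a] ^ [Term [Factor a] ^ [Term [Factor a]]]]]]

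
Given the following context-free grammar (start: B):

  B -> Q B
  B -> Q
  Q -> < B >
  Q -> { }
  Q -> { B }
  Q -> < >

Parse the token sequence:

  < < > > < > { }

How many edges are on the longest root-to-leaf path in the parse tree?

[B [Q < [B [Q < >]] >] [B [Q < >] [B [Q { }]]]]

4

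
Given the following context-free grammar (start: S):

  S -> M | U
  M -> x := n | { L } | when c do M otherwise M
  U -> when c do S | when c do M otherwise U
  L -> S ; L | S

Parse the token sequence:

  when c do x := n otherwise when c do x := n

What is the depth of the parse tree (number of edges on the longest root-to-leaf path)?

5

[S [U when c do [M x := n] otherwise [U when c do [S [M x := n]]]]]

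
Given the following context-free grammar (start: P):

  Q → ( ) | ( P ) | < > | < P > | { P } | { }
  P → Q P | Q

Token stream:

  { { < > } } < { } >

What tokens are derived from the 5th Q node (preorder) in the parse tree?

{ }

[P [Q { [P [Q { [P [Q < >]] }]] }] [P [Q < [P [Q { }]] >]]]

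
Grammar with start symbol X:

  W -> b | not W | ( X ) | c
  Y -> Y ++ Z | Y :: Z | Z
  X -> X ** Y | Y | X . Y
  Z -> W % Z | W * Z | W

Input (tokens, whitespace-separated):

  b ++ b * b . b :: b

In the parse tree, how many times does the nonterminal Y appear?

[X [X [Y [Y [Z [W b]]] ++ [Z [W b] * [Z [W b]]]]] . [Y [Y [Z [W b]]] :: [Z [W b]]]]

4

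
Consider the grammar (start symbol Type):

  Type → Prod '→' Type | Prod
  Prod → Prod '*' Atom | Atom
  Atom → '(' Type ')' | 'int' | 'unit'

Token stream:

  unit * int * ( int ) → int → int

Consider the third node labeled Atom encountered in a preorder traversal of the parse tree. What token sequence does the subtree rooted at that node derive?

[Type [Prod [Prod [Prod [Atom unit]] * [Atom int]] * [Atom ( [Type [Prod [Atom int]]] )]] → [Type [Prod [Atom int]] → [Type [Prod [Atom int]]]]]

( int )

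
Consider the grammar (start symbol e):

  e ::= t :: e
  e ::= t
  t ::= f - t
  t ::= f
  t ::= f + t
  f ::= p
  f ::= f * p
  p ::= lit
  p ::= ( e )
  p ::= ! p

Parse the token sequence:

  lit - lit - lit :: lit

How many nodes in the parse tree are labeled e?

2

[e [t [f [p lit]] - [t [f [p lit]] - [t [f [p lit]]]]] :: [e [t [f [p lit]]]]]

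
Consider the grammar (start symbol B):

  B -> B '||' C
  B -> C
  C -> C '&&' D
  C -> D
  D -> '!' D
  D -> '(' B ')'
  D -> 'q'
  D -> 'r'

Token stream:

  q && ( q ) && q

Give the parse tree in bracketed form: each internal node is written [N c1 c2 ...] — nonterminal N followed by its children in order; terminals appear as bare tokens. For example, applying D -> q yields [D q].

[B [C [C [C [D q]] && [D ( [B [C [D q]]] )]] && [D q]]]

B
C
C && D
C && D && D
D && D && D
q && D && D
q && ( B ) && D
q && ( C ) && D
q && ( D ) && D
q && ( q ) && D
q && ( q ) && q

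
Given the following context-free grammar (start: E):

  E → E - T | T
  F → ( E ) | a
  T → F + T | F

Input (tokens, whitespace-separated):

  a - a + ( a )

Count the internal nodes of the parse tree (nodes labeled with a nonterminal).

11

[E [E [T [F a]]] - [T [F a] + [T [F ( [E [T [F a]]] )]]]]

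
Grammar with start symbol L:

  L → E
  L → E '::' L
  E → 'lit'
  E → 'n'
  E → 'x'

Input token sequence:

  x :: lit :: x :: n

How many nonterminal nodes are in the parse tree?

8

[L [E x] :: [L [E lit] :: [L [E x] :: [L [E n]]]]]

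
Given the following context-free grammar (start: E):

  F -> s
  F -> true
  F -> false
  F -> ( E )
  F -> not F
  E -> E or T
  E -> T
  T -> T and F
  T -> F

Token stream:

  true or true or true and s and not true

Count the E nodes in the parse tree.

[E [E [E [T [F true]]] or [T [F true]]] or [T [T [T [F true]] and [F s]] and [F not [F true]]]]

3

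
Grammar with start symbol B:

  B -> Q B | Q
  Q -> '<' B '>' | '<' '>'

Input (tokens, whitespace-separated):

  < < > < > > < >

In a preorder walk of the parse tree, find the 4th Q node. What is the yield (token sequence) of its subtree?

< >

[B [Q < [B [Q < >] [B [Q < >]]] >] [B [Q < >]]]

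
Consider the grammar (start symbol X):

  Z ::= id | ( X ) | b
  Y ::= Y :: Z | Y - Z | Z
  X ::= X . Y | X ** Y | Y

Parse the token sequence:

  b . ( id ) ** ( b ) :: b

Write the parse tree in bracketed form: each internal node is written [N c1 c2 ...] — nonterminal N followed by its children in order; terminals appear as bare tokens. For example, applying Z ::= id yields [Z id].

X
X ** Y
X . Y ** Y
Y . Y ** Y
Z . Y ** Y
b . Y ** Y
b . Z ** Y
b . ( X ) ** Y
b . ( Y ) ** Y
b . ( Z ) ** Y
b . ( id ) ** Y
b . ( id ) ** Y :: Z
b . ( id ) ** Z :: Z
b . ( id ) ** ( X ) :: Z
b . ( id ) ** ( Y ) :: Z
b . ( id ) ** ( Z ) :: Z
b . ( id ) ** ( b ) :: Z
b . ( id ) ** ( b ) :: b

[X [X [X [Y [Z b]]] . [Y [Z ( [X [Y [Z id]]] )]]] ** [Y [Y [Z ( [X [Y [Z b]]] )]] :: [Z b]]]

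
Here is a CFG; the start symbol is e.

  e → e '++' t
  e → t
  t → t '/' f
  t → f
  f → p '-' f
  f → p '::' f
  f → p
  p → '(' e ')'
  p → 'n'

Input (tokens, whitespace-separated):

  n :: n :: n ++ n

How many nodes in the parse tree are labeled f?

[e [e [t [f [p n] :: [f [p n] :: [f [p n]]]]]] ++ [t [f [p n]]]]

4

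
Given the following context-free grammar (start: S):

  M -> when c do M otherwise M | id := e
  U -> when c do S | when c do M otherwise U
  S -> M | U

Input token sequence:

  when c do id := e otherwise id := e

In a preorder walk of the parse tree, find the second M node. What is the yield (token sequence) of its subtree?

id := e

[S [M when c do [M id := e] otherwise [M id := e]]]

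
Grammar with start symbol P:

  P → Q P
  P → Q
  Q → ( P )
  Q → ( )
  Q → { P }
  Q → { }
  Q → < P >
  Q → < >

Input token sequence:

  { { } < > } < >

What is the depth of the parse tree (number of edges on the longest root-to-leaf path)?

5

[P [Q { [P [Q { }] [P [Q < >]]] }] [P [Q < >]]]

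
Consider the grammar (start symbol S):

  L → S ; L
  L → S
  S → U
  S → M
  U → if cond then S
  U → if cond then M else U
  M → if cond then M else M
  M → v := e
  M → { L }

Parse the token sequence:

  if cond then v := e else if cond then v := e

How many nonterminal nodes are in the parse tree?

[S [U if cond then [M v := e] else [U if cond then [S [M v := e]]]]]

6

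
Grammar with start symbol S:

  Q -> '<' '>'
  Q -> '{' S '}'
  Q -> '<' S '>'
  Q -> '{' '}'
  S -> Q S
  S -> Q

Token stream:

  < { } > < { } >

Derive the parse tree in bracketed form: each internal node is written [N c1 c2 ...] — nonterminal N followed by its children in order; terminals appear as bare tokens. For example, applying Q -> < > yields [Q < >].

S
Q S
< S > S
< Q > S
< { } > S
< { } > Q
< { } > < S >
< { } > < Q >
< { } > < { } >

[S [Q < [S [Q { }]] >] [S [Q < [S [Q { }]] >]]]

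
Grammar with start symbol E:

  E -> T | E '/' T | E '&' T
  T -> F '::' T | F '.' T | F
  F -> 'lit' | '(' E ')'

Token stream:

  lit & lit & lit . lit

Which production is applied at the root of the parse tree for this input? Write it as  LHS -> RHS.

[E [E [E [T [F lit]]] & [T [F lit]]] & [T [F lit] . [T [F lit]]]]

E -> E '&' T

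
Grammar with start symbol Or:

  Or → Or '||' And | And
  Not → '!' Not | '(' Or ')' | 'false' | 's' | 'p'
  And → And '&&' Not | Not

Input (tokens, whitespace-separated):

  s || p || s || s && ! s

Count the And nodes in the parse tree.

5

[Or [Or [Or [Or [And [Not s]]] || [And [Not p]]] || [And [Not s]]] || [And [And [Not s]] && [Not ! [Not s]]]]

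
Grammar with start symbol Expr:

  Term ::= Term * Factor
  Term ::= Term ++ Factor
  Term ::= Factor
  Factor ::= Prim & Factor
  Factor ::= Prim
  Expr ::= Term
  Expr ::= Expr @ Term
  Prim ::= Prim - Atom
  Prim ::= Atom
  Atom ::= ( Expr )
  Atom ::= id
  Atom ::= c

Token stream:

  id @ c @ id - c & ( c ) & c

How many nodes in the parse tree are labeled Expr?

4

[Expr [Expr [Expr [Term [Factor [Prim [Atom id]]]]] @ [Term [Factor [Prim [Atom c]]]]] @ [Term [Factor [Prim [Prim [Atom id]] - [Atom c]] & [Factor [Prim [Atom ( [Expr [Term [Factor [Prim [Atom c]]]]] )]] & [Factor [Prim [Atom c]]]]]]]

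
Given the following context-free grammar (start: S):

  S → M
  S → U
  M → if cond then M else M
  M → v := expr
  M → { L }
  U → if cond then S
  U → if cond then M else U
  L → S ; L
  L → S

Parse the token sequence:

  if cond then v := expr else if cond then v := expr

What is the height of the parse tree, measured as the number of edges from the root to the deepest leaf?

5

[S [U if cond then [M v := expr] else [U if cond then [S [M v := expr]]]]]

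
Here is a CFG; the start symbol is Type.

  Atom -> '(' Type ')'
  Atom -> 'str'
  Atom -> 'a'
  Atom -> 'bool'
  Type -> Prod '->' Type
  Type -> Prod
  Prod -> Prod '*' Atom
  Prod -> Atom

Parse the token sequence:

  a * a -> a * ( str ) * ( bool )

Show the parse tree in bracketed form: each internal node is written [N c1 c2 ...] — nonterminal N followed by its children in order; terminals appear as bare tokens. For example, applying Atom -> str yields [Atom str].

[Type [Prod [Prod [Atom a]] * [Atom a]] -> [Type [Prod [Prod [Prod [Atom a]] * [Atom ( [Type [Prod [Atom str]]] )]] * [Atom ( [Type [Prod [Atom bool]]] )]]]]

Type
Prod -> Type
Prod * Atom -> Type
Atom * Atom -> Type
a * Atom -> Type
a * a -> Type
a * a -> Prod
a * a -> Prod * Atom
a * a -> Prod * Atom * Atom
a * a -> Atom * Atom * Atom
a * a -> a * Atom * Atom
a * a -> a * ( Type ) * Atom
a * a -> a * ( Prod ) * Atom
a * a -> a * ( Atom ) * Atom
a * a -> a * ( str ) * Atom
a * a -> a * ( str ) * ( Type )
a * a -> a * ( str ) * ( Prod )
a * a -> a * ( str ) * ( Atom )
a * a -> a * ( str ) * ( bool )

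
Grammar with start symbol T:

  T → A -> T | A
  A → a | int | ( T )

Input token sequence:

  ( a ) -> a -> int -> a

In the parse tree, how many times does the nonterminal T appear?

5

[T [A ( [T [A a]] )] -> [T [A a] -> [T [A int] -> [T [A a]]]]]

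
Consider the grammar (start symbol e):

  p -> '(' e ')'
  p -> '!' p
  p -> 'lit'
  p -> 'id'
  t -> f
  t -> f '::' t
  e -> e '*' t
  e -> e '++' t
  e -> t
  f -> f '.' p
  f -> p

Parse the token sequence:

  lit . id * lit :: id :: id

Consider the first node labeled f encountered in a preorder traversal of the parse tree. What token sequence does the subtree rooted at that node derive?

lit . id

[e [e [t [f [f [p lit]] . [p id]]]] * [t [f [p lit]] :: [t [f [p id]] :: [t [f [p id]]]]]]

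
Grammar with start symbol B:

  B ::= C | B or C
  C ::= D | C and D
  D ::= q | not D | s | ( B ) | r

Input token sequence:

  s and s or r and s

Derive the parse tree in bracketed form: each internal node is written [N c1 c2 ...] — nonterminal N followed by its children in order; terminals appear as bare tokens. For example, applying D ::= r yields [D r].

[B [B [C [C [D s]] and [D s]]] or [C [C [D r]] and [D s]]]

B
B or C
C or C
C and D or C
D and D or C
s and D or C
s and s or C
s and s or C and D
s and s or D and D
s and s or r and D
s and s or r and s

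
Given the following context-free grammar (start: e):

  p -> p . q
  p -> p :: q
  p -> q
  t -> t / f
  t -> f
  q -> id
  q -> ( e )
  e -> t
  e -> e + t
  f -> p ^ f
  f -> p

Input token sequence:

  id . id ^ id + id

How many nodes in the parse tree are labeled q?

4

[e [e [t [f [p [p [q id]] . [q id]] ^ [f [p [q id]]]]]] + [t [f [p [q id]]]]]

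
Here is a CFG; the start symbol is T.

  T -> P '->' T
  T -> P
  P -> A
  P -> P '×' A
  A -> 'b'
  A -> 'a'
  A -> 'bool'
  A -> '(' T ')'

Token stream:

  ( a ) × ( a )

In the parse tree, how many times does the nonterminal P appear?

4

[T [P [P [A ( [T [P [A a]]] )]] × [A ( [T [P [A a]]] )]]]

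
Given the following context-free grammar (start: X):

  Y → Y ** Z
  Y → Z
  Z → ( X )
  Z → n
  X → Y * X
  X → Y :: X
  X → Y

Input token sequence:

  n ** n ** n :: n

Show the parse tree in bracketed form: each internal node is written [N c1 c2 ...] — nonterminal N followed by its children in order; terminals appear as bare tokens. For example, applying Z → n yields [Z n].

X
Y :: X
Y ** Z :: X
Y ** Z ** Z :: X
Z ** Z ** Z :: X
n ** Z ** Z :: X
n ** n ** Z :: X
n ** n ** n :: X
n ** n ** n :: Y
n ** n ** n :: Z
n ** n ** n :: n

[X [Y [Y [Y [Z n]] ** [Z n]] ** [Z n]] :: [X [Y [Z n]]]]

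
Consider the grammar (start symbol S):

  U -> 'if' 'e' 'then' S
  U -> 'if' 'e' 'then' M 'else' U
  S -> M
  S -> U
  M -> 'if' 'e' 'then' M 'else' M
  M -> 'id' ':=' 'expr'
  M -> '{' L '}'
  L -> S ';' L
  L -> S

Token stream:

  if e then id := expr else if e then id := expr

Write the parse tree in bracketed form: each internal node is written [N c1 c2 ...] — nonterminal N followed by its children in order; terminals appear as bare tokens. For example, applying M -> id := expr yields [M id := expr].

S
U
if e then M else U
if e then id := expr else U
if e then id := expr else if e then S
if e then id := expr else if e then M
if e then id := expr else if e then id := expr

[S [U if e then [M id := expr] else [U if e then [S [M id := expr]]]]]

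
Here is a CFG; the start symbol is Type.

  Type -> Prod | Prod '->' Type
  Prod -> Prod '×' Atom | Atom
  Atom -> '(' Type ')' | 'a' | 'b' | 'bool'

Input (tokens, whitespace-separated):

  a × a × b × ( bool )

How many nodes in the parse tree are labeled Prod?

[Type [Prod [Prod [Prod [Prod [Atom a]] × [Atom a]] × [Atom b]] × [Atom ( [Type [Prod [Atom bool]]] )]]]

5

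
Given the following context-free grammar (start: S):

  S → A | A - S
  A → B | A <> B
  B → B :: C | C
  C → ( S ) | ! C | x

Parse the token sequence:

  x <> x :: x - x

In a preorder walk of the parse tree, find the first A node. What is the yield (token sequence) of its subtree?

[S [A [A [B [C x]]] <> [B [B [C x]] :: [C x]]] - [S [A [B [C x]]]]]

x <> x :: x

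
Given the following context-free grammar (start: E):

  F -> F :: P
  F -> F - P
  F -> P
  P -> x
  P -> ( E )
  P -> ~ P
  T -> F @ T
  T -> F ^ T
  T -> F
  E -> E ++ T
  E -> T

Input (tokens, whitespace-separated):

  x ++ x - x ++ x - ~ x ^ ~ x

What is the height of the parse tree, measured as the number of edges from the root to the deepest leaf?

6

[E [E [E [T [F [P x]]]] ++ [T [F [F [P x]] - [P x]]]] ++ [T [F [F [P x]] - [P ~ [P x]]] ^ [T [F [P ~ [P x]]]]]]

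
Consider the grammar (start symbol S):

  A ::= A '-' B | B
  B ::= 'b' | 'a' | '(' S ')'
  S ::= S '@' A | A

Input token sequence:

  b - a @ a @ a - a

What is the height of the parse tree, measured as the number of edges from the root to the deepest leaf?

[S [S [S [A [A [B b]] - [B a]]] @ [A [B a]]] @ [A [A [B a]] - [B a]]]

6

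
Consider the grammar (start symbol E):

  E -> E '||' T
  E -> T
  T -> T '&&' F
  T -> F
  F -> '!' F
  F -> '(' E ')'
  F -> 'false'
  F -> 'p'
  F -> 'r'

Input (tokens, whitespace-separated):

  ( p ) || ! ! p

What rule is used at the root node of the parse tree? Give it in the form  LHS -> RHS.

E -> E '||' T

[E [E [T [F ( [E [T [F p]]] )]]] || [T [F ! [F ! [F p]]]]]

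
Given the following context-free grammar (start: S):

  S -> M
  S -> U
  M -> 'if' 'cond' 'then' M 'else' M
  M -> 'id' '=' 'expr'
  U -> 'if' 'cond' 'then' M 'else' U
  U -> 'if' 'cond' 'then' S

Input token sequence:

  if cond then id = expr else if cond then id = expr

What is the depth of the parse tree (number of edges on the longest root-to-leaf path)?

[S [U if cond then [M id = expr] else [U if cond then [S [M id = expr]]]]]

5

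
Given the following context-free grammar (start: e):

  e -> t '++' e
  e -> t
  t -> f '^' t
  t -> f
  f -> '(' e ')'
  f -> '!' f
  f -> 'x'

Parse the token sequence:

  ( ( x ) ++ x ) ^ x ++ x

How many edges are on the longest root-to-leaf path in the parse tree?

[e [t [f ( [e [t [f ( [e [t [f x]]] )]] ++ [e [t [f x]]]] )] ^ [t [f x]]] ++ [e [t [f x]]]]

9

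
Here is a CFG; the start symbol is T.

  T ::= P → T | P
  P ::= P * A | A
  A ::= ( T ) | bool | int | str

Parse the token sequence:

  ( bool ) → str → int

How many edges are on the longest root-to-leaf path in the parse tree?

6

[T [P [A ( [T [P [A bool]]] )]] → [T [P [A str]] → [T [P [A int]]]]]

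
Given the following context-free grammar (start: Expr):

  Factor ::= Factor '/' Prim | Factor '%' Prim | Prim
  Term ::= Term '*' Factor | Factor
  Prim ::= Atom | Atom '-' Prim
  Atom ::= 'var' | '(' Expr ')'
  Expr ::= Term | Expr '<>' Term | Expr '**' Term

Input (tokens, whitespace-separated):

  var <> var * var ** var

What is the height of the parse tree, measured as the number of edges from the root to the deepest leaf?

7

[Expr [Expr [Expr [Term [Factor [Prim [Atom var]]]]] <> [Term [Term [Factor [Prim [Atom var]]]] * [Factor [Prim [Atom var]]]]] ** [Term [Factor [Prim [Atom var]]]]]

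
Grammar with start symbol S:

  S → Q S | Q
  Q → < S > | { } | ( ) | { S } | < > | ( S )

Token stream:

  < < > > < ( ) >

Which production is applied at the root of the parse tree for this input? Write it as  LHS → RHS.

[S [Q < [S [Q < >]] >] [S [Q < [S [Q ( )]] >]]]

S → Q S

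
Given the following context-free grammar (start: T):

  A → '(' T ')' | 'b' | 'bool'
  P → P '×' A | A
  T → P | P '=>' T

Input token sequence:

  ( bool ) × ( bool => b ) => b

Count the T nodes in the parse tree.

[T [P [P [A ( [T [P [A bool]]] )]] × [A ( [T [P [A bool]] => [T [P [A b]]]] )]] => [T [P [A b]]]]

5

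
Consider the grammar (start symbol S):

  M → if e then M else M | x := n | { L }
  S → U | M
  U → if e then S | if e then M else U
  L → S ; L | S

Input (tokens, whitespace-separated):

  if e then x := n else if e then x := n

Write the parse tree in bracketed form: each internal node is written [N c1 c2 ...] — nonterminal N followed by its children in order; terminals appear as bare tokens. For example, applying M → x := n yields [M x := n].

S
U
if e then M else U
if e then x := n else U
if e then x := n else if e then S
if e then x := n else if e then M
if e then x := n else if e then x := n

[S [U if e then [M x := n] else [U if e then [S [M x := n]]]]]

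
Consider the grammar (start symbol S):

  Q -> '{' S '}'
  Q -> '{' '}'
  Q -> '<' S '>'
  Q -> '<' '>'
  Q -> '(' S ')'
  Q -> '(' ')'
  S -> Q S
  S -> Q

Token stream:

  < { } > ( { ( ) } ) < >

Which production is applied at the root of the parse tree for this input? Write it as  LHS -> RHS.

[S [Q < [S [Q { }]] >] [S [Q ( [S [Q { [S [Q ( )]] }]] )] [S [Q < >]]]]

S -> Q S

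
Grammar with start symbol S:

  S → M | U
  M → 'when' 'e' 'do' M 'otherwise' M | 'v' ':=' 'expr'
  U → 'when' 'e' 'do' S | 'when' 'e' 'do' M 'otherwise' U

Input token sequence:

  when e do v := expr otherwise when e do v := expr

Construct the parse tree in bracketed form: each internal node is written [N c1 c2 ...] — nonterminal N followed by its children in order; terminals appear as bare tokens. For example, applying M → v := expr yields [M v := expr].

S
U
when e do M otherwise U
when e do v := expr otherwise U
when e do v := expr otherwise when e do S
when e do v := expr otherwise when e do M
when e do v := expr otherwise when e do v := expr

[S [U when e do [M v := expr] otherwise [U when e do [S [M v := expr]]]]]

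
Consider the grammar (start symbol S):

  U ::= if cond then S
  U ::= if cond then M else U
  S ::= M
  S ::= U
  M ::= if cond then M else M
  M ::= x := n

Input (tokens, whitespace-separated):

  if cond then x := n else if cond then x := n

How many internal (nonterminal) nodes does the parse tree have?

[S [U if cond then [M x := n] else [U if cond then [S [M x := n]]]]]

6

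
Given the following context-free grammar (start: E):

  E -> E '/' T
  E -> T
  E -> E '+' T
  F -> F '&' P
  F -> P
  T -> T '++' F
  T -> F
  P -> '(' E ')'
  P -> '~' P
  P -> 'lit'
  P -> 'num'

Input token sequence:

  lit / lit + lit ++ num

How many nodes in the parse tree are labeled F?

[E [E [E [T [F [P lit]]]] / [T [F [P lit]]]] + [T [T [F [P lit]]] ++ [F [P num]]]]

4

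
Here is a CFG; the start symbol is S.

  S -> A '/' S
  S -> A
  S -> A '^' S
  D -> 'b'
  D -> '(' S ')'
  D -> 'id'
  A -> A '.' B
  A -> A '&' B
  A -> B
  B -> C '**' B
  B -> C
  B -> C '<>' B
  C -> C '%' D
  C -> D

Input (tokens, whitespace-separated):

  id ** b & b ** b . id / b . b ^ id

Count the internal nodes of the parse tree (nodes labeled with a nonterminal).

[S [A [A [A [B [C [D id]] ** [B [C [D b]]]]] & [B [C [D b]] ** [B [C [D b]]]]] . [B [C [D id]]]] / [S [A [A [B [C [D b]]]] . [B [C [D b]]]] ^ [S [A [B [C [D id]]]]]]]

33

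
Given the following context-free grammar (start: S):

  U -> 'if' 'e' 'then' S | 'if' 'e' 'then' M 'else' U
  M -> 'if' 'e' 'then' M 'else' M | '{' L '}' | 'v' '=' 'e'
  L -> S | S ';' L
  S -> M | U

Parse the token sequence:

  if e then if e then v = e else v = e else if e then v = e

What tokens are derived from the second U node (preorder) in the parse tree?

if e then v = e

[S [U if e then [M if e then [M v = e] else [M v = e]] else [U if e then [S [M v = e]]]]]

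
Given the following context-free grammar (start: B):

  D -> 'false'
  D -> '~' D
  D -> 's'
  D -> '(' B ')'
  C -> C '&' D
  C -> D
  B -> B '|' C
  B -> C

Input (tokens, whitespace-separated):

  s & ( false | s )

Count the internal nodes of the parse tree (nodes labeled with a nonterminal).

[B [C [C [D s]] & [D ( [B [B [C [D false]]] | [C [D s]]] )]]]

11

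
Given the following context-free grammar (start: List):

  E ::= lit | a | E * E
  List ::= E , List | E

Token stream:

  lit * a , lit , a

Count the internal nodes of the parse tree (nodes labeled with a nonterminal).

[List [E [E lit] * [E a]] , [List [E lit] , [List [E a]]]]

8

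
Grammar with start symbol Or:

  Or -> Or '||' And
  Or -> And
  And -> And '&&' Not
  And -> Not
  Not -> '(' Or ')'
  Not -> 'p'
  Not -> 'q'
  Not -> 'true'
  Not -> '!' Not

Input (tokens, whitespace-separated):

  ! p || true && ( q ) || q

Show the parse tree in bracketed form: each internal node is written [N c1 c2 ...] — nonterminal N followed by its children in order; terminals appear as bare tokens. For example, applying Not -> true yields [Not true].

Or
Or || And
Or || And || And
And || And || And
Not || And || And
! Not || And || And
! p || And || And
! p || And && Not || And
! p || Not && Not || And
! p || true && Not || And
! p || true && ( Or ) || And
! p || true && ( And ) || And
! p || true && ( Not ) || And
! p || true && ( q ) || And
! p || true && ( q ) || Not
! p || true && ( q ) || q

[Or [Or [Or [And [Not ! [Not p]]]] || [And [And [Not true]] && [Not ( [Or [And [Not q]]] )]]] || [And [Not q]]]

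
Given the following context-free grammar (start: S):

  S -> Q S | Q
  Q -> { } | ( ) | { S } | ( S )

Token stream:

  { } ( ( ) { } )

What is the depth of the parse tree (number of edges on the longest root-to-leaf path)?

[S [Q { }] [S [Q ( [S [Q ( )] [S [Q { }]]] )]]]

6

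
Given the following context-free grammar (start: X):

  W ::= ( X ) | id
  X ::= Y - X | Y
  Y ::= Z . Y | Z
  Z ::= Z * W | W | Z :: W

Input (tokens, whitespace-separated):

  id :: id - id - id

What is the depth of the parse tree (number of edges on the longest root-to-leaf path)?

[X [Y [Z [Z [W id]] :: [W id]]] - [X [Y [Z [W id]]] - [X [Y [Z [W id]]]]]]

6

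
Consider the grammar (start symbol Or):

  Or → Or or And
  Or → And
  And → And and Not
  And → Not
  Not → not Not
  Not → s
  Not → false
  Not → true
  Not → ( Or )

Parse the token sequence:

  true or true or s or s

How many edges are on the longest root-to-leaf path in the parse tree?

[Or [Or [Or [Or [And [Not true]]] or [And [Not true]]] or [And [Not s]]] or [And [Not s]]]

6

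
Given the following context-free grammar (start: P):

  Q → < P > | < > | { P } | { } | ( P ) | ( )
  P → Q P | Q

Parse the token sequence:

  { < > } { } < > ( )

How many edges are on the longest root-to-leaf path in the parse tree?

5

[P [Q { [P [Q < >]] }] [P [Q { }] [P [Q < >] [P [Q ( )]]]]]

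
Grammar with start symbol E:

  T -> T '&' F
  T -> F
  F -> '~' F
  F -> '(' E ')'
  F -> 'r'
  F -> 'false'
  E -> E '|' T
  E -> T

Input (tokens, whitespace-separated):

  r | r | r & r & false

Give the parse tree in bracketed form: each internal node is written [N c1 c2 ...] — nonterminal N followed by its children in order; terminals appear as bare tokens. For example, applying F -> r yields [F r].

[E [E [E [T [F r]]] | [T [F r]]] | [T [T [T [F r]] & [F r]] & [F false]]]

E
E | T
E | T | T
T | T | T
F | T | T
r | T | T
r | F | T
r | r | T
r | r | T & F
r | r | T & F & F
r | r | F & F & F
r | r | r & F & F
r | r | r & r & F
r | r | r & r & false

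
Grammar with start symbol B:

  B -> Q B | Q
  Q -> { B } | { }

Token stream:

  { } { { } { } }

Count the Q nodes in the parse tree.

[B [Q { }] [B [Q { [B [Q { }] [B [Q { }]]] }]]]

4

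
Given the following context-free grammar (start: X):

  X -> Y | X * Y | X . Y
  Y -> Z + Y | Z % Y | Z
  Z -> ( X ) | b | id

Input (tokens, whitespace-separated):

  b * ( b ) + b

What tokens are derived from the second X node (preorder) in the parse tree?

b

[X [X [Y [Z b]]] * [Y [Z ( [X [Y [Z b]]] )] + [Y [Z b]]]]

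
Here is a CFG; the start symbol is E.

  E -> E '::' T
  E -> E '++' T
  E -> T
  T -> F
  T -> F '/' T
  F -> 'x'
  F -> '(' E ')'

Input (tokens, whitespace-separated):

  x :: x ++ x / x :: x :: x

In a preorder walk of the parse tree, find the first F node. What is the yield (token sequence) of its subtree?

[E [E [E [E [E [T [F x]]] :: [T [F x]]] ++ [T [F x] / [T [F x]]]] :: [T [F x]]] :: [T [F x]]]

x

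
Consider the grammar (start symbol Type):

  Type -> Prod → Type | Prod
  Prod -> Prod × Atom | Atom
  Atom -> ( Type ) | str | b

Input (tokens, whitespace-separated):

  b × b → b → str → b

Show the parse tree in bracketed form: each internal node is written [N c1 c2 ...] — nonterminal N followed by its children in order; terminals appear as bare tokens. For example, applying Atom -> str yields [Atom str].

Type
Prod → Type
Prod × Atom → Type
Atom × Atom → Type
b × Atom → Type
b × b → Type
b × b → Prod → Type
b × b → Atom → Type
b × b → b → Type
b × b → b → Prod → Type
b × b → b → Atom → Type
b × b → b → str → Type
b × b → b → str → Prod
b × b → b → str → Atom
b × b → b → str → b

[Type [Prod [Prod [Atom b]] × [Atom b]] → [Type [Prod [Atom b]] → [Type [Prod [Atom str]] → [Type [Prod [Atom b]]]]]]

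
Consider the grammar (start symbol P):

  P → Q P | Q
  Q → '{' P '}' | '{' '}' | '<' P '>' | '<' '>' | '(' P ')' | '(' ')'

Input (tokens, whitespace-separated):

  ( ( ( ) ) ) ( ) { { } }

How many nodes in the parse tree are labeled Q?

[P [Q ( [P [Q ( [P [Q ( )]] )]] )] [P [Q ( )] [P [Q { [P [Q { }]] }]]]]

6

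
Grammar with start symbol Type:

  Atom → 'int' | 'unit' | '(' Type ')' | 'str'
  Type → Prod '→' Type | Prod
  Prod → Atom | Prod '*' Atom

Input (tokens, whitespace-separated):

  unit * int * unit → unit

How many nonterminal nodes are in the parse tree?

[Type [Prod [Prod [Prod [Atom unit]] * [Atom int]] * [Atom unit]] → [Type [Prod [Atom unit]]]]

10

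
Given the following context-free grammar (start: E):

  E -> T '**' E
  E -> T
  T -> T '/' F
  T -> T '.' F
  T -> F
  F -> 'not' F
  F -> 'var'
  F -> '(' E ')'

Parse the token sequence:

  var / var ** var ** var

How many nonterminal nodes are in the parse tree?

11

[E [T [T [F var]] / [F var]] ** [E [T [F var]] ** [E [T [F var]]]]]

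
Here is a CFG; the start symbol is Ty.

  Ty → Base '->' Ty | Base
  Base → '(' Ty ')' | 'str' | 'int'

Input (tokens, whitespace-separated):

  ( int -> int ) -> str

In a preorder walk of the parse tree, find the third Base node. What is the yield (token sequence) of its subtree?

int

[Ty [Base ( [Ty [Base int] -> [Ty [Base int]]] )] -> [Ty [Base str]]]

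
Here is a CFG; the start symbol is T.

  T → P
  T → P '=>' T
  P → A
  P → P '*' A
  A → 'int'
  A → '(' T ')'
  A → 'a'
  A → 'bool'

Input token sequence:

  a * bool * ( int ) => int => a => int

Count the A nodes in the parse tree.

[T [P [P [P [A a]] * [A bool]] * [A ( [T [P [A int]]] )]] => [T [P [A int]] => [T [P [A a]] => [T [P [A int]]]]]]

7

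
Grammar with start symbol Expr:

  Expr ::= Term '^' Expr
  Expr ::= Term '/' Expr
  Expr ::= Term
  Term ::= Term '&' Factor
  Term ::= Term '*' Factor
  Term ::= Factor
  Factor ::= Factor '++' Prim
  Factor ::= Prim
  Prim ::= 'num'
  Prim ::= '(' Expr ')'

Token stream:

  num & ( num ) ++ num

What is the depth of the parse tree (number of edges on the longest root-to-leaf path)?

[Expr [Term [Term [Factor [Prim num]]] & [Factor [Factor [Prim ( [Expr [Term [Factor [Prim num]]]] )]] ++ [Prim num]]]]

9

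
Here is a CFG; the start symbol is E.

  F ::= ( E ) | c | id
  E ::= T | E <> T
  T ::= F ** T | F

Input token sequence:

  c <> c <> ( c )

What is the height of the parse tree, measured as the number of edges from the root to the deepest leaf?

[E [E [E [T [F c]]] <> [T [F c]]] <> [T [F ( [E [T [F c]]] )]]]

6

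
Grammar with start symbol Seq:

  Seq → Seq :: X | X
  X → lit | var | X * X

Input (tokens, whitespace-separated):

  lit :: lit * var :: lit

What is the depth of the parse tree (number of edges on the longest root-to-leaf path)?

4

[Seq [Seq [Seq [X lit]] :: [X [X lit] * [X var]]] :: [X lit]]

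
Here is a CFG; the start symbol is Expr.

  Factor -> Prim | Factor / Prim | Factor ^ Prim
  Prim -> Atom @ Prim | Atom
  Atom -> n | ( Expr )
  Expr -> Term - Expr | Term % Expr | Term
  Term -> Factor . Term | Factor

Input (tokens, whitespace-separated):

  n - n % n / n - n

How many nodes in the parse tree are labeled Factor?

[Expr [Term [Factor [Prim [Atom n]]]] - [Expr [Term [Factor [Prim [Atom n]]]] % [Expr [Term [Factor [Factor [Prim [Atom n]]] / [Prim [Atom n]]]] - [Expr [Term [Factor [Prim [Atom n]]]]]]]]

5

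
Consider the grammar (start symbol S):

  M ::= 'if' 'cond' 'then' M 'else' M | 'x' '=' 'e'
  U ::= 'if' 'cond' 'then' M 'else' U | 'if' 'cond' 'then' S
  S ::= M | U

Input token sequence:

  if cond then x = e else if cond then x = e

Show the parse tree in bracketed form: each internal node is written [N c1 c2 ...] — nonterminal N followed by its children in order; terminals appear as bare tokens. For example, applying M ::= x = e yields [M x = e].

S
U
if cond then M else U
if cond then x = e else U
if cond then x = e else if cond then S
if cond then x = e else if cond then M
if cond then x = e else if cond then x = e

[S [U if cond then [M x = e] else [U if cond then [S [M x = e]]]]]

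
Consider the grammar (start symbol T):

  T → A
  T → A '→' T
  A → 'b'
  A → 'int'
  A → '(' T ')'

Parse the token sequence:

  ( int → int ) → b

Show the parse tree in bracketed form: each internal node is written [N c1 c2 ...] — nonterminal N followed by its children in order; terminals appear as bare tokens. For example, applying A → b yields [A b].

[T [A ( [T [A int] → [T [A int]]] )] → [T [A b]]]

T
A → T
( T ) → T
( A → T ) → T
( int → T ) → T
( int → A ) → T
( int → int ) → T
( int → int ) → A
( int → int ) → b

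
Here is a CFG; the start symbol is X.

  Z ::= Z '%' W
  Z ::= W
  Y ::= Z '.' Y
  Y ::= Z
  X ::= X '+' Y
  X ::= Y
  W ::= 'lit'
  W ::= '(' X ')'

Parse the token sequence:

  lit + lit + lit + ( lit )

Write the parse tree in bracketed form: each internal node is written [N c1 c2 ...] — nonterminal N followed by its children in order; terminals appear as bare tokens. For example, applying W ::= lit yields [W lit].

[X [X [X [X [Y [Z [W lit]]]] + [Y [Z [W lit]]]] + [Y [Z [W lit]]]] + [Y [Z [W ( [X [Y [Z [W lit]]]] )]]]]

X
X + Y
X + Y + Y
X + Y + Y + Y
Y + Y + Y + Y
Z + Y + Y + Y
W + Y + Y + Y
lit + Y + Y + Y
lit + Z + Y + Y
lit + W + Y + Y
lit + lit + Y + Y
lit + lit + Z + Y
lit + lit + W + Y
lit + lit + lit + Y
lit + lit + lit + Z
lit + lit + lit + W
lit + lit + lit + ( X )
lit + lit + lit + ( Y )
lit + lit + lit + ( Z )
lit + lit + lit + ( W )
lit + lit + lit + ( lit )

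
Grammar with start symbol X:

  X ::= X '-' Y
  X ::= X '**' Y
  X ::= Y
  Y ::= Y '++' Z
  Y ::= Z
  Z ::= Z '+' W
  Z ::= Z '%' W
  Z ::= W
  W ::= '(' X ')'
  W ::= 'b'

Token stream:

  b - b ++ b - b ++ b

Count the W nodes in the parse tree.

5

[X [X [X [Y [Z [W b]]]] - [Y [Y [Z [W b]]] ++ [Z [W b]]]] - [Y [Y [Z [W b]]] ++ [Z [W b]]]]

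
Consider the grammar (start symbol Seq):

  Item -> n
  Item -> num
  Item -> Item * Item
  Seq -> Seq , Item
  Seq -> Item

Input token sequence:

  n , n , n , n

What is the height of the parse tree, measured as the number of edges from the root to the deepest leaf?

[Seq [Seq [Seq [Seq [Item n]] , [Item n]] , [Item n]] , [Item n]]

5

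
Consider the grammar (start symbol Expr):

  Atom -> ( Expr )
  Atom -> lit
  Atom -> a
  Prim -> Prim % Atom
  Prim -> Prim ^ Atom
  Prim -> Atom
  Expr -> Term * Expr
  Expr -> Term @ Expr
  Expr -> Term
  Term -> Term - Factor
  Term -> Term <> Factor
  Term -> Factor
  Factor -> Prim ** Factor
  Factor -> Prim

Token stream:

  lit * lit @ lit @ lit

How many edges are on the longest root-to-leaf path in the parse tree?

8

[Expr [Term [Factor [Prim [Atom lit]]]] * [Expr [Term [Factor [Prim [Atom lit]]]] @ [Expr [Term [Factor [Prim [Atom lit]]]] @ [Expr [Term [Factor [Prim [Atom lit]]]]]]]]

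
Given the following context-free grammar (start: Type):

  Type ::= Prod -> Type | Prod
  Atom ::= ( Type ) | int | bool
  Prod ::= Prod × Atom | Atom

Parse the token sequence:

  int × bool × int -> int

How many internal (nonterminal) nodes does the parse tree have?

10

[Type [Prod [Prod [Prod [Atom int]] × [Atom bool]] × [Atom int]] -> [Type [Prod [Atom int]]]]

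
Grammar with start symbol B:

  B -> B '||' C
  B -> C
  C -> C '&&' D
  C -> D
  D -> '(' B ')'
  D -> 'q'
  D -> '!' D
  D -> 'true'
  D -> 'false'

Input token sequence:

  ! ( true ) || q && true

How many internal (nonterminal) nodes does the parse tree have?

[B [B [C [D ! [D ( [B [C [D true]]] )]]]] || [C [C [D q]] && [D true]]]

12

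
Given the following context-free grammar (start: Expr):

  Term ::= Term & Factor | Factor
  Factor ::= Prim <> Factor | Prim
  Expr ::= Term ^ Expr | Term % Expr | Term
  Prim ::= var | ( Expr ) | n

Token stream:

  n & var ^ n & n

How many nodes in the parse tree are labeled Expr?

2

[Expr [Term [Term [Factor [Prim n]]] & [Factor [Prim var]]] ^ [Expr [Term [Term [Factor [Prim n]]] & [Factor [Prim n]]]]]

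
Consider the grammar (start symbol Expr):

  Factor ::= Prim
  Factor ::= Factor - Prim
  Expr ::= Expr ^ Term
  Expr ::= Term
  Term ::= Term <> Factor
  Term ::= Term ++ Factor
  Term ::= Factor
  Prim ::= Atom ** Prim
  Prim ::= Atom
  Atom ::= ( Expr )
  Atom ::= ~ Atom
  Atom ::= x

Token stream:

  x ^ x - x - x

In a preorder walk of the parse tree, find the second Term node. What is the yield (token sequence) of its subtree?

[Expr [Expr [Term [Factor [Prim [Atom x]]]]] ^ [Term [Factor [Factor [Factor [Prim [Atom x]]] - [Prim [Atom x]]] - [Prim [Atom x]]]]]

x - x - x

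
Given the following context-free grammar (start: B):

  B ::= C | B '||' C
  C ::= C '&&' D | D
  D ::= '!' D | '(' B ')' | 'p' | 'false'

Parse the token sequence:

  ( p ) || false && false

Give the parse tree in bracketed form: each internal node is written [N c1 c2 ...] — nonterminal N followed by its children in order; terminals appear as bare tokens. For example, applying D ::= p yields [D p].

[B [B [C [D ( [B [C [D p]]] )]]] || [C [C [D false]] && [D false]]]

B
B || C
C || C
D || C
( B ) || C
( C ) || C
( D ) || C
( p ) || C
( p ) || C && D
( p ) || D && D
( p ) || false && D
( p ) || false && false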